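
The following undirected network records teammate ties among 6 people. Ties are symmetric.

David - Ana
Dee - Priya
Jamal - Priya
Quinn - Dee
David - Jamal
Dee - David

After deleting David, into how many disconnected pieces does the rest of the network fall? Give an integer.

2

Without David, the remaining ties split the others into: {Ana}; {Dee, Jamal, Priya, Quinn}.
That's 2 separate components.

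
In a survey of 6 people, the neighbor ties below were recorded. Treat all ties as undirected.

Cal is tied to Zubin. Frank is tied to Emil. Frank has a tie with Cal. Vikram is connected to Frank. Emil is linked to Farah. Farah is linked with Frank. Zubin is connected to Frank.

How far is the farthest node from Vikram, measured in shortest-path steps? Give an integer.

Distances from Vikram: Cal:2, Emil:2, Farah:2, Frank:1, Zubin:2.
The largest is 2 (to Farah, Cal, Zubin, and Emil), so the eccentricity of Vikram is 2.

2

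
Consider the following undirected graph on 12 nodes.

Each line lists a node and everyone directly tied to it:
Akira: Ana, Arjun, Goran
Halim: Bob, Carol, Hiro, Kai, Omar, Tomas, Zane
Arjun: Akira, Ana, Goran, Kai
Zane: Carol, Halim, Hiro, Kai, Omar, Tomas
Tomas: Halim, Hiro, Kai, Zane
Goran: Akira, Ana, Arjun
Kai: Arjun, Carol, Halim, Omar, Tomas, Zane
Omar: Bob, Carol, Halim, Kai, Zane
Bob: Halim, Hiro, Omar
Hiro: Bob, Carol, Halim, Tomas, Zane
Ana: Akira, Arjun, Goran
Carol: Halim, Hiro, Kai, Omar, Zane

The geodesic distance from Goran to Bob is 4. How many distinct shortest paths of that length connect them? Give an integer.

2

The shortest distance is 4. The length-4 paths are: Goran–Arjun–Kai–Halim–Bob; Goran–Arjun–Kai–Omar–Bob.
That gives 2 distinct shortest paths.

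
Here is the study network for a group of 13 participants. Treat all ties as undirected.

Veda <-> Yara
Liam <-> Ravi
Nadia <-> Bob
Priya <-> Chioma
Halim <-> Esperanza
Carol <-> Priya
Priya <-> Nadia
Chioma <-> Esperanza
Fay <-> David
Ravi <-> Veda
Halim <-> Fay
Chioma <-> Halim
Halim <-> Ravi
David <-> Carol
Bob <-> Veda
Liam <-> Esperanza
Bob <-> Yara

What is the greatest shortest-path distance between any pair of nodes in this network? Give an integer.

Eccentricity of each node (its greatest distance to any other): Bob:4, Carol:4, Chioma:4, David:5, Esperanza:4, Fay:4, Halim:3, Liam:4, Nadia:4, Priya:3, Ravi:4, Veda:4, Yara:5.
The maximum eccentricity is 5, realized for instance by the pair Yara–David via Yara – Bob – Nadia – Priya – Carol – David. So the diameter is 5.

5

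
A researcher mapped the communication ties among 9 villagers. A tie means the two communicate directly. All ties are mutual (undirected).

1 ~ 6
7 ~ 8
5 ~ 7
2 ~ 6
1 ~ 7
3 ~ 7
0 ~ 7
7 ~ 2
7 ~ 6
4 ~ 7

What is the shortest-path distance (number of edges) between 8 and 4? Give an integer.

2

One shortest route is 8 – 7 – 4, which uses 2 edges, and 8 and 4 are not directly tied, so nothing shorter exists. So d(8,4) = 2.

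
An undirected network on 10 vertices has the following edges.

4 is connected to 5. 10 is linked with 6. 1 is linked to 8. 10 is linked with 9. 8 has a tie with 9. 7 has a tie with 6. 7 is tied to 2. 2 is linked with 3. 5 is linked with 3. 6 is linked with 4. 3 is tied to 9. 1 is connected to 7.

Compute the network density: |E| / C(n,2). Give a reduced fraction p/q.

There are 12 edges and 10 nodes, so the maximum possible is C(10,2) = 45.
Density = 12/45 = 4/15.

4/15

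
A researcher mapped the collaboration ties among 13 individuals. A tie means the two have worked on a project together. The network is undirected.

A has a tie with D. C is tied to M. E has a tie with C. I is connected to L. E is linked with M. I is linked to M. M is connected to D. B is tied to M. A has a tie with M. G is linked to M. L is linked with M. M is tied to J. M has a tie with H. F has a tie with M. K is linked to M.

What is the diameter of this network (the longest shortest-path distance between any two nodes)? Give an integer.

2

Eccentricity of each node (its greatest distance to any other): A:2, B:2, C:2, D:2, E:2, F:2, G:2, H:2, I:2, J:2, K:2, L:2, M:1.
The maximum eccentricity is 2, realized for instance by the pair L–C via L – M – C. So the diameter is 2.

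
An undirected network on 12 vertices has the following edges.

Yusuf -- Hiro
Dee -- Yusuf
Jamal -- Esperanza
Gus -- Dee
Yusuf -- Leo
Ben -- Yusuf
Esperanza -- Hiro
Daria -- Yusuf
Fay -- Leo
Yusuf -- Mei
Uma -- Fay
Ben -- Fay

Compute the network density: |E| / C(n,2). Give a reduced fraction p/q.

2/11

There are 12 edges and 12 nodes, so the maximum possible is C(12,2) = 66.
Density = 12/66 = 2/11.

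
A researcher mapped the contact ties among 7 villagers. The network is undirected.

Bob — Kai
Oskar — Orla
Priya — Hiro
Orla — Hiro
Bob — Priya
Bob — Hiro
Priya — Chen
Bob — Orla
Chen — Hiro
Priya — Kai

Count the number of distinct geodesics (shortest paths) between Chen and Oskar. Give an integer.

1

The shortest distance is 3, and the only length-3 path is Chen–Hiro–Orla–Oskar. So there is exactly 1 shortest path.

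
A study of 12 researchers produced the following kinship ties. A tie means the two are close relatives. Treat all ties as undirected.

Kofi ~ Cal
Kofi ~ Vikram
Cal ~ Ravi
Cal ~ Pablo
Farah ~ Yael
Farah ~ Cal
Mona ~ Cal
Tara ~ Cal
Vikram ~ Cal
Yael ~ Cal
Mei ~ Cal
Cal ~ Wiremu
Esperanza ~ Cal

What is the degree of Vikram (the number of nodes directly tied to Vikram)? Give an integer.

Vikram is directly tied to Cal and Kofi. That is 2 neighbors, so the degree of Vikram is 2.

2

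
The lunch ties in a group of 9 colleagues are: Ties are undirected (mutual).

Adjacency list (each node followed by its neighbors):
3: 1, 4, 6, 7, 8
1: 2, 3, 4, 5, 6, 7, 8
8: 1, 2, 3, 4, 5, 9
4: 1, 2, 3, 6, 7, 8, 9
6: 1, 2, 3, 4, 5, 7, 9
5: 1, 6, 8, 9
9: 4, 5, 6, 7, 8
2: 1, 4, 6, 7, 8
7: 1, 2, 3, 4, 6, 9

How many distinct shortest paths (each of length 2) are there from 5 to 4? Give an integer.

The shortest distance is 2. The length-2 paths are: 5–1–4; 5–8–4; 5–6–4; 5–9–4.
That gives 4 distinct shortest paths.

4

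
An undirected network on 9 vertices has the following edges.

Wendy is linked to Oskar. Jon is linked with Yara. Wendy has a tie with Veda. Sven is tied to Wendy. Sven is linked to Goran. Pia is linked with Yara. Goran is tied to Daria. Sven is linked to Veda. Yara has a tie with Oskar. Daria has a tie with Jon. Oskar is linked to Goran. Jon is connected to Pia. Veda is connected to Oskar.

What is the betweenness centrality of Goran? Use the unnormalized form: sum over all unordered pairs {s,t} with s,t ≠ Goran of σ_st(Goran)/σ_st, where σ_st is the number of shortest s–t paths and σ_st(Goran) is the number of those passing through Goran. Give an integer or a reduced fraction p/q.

Pairs whose geodesics pass through Goran — Daria–Oskar: 1; Daria–Wendy: 2/2; Daria–Veda: 2/2; Daria–Sven: 1; Jon–Sven: 1; Pia–Sven: 2/4; Yara–Sven: 1/3; Oskar–Sven: 1/3.
All other pairs contribute 0.
Summing the contributions gives betweenness(Goran) = 37/6.

37/6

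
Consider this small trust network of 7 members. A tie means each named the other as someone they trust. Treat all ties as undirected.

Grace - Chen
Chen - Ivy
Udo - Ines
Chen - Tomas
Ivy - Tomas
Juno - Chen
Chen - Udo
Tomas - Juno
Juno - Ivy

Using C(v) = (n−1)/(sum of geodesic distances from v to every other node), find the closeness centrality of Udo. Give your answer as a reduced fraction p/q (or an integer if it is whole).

Distances from Udo: Chen:1, Grace:2, Ines:1, Ivy:2, Juno:2, Tomas:2. Sum = 10.
n = 7, so closeness = 6/10 = 3/5.

3/5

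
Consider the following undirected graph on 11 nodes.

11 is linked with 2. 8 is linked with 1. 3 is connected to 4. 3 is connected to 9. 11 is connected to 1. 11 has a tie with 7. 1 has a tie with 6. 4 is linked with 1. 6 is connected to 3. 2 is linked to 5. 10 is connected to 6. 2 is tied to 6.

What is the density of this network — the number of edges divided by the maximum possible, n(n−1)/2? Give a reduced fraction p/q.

12/55

There are 12 edges and 11 nodes, so the maximum possible is C(11,2) = 55.
Density = 12/55.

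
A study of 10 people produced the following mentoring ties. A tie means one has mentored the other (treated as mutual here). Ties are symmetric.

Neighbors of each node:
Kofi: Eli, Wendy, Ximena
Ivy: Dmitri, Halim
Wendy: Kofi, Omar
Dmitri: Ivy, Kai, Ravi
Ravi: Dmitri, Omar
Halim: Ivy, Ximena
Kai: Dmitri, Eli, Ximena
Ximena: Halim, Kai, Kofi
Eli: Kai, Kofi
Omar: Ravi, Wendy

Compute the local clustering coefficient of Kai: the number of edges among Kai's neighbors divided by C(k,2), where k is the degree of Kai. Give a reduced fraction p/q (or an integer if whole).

0

Kai's neighbors: Dmitri, Eli, and Ximena (k = 3).
Possible neighbor pairs: C(3,2) = 3. Edges among them: none → e = 0.
Clustering(Kai) = 0/3 = 0.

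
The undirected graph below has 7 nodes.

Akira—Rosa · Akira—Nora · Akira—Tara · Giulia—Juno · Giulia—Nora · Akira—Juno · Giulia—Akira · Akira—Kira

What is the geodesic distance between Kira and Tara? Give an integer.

2

One shortest route is Kira – Akira – Tara, which uses 2 edges, and Kira and Tara are not directly tied, so nothing shorter exists. So d(Kira,Tara) = 2.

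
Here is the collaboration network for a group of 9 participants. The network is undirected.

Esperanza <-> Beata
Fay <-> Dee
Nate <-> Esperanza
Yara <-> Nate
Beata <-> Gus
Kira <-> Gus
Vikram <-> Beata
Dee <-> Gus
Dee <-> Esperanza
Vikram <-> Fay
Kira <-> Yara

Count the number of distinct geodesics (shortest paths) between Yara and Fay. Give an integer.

2

The shortest distance is 4. The length-4 paths are: Yara–Kira–Gus–Dee–Fay; Yara–Nate–Esperanza–Dee–Fay.
That gives 2 distinct shortest paths.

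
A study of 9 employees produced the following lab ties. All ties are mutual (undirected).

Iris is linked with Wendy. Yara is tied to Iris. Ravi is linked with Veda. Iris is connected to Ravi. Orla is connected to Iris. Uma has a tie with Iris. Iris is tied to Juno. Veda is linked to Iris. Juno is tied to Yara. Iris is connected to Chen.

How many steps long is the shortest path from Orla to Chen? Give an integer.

One shortest route is Orla – Iris – Chen, which uses 2 edges, and Orla and Chen are not directly tied, so nothing shorter exists. So d(Orla,Chen) = 2.

2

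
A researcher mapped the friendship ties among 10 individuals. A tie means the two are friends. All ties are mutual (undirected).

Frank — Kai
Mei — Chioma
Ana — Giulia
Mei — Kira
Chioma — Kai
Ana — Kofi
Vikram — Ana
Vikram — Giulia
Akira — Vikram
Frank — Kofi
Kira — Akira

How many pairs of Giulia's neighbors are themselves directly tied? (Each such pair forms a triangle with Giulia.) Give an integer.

Giulia's neighbors: Ana and Vikram.
Neighbor pairs that are themselves tied: Giulia–Ana–Vikram. Each forms one triangle with Giulia, for 1 in total.

1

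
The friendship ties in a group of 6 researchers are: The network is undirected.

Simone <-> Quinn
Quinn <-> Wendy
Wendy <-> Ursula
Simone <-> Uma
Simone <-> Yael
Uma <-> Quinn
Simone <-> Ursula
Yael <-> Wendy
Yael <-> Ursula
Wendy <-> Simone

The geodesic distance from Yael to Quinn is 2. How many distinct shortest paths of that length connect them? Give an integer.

The shortest distance is 2. The length-2 paths are: Yael–Simone–Quinn; Yael–Wendy–Quinn.
That gives 2 distinct shortest paths.

2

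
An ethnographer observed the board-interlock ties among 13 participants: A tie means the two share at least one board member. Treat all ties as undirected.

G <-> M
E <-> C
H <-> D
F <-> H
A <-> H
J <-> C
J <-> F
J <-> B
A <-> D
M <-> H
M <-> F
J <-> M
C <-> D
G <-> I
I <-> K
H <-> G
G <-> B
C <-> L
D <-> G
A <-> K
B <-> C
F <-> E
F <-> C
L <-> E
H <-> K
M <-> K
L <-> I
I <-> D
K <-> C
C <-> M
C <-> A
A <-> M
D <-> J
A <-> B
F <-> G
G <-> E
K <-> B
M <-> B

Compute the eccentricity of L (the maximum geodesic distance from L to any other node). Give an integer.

3

Distances from L: A:2, B:2, C:1, D:2, E:1, F:2, G:2, H:3, I:1, J:2, K:2, M:2.
The largest is 3 (to H), so the eccentricity of L is 3.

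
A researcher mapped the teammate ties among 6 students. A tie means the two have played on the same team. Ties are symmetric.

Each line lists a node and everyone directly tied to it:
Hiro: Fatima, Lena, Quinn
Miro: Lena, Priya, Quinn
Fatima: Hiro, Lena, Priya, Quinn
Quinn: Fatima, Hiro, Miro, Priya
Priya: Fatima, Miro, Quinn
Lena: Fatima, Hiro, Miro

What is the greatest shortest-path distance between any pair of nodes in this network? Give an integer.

Eccentricity of each node (its greatest distance to any other): Fatima:2, Hiro:2, Lena:2, Miro:2, Priya:2, Quinn:2.
The maximum eccentricity is 2, realized for instance by the pair Hiro–Miro via Hiro – Lena – Miro. So the diameter is 2.

2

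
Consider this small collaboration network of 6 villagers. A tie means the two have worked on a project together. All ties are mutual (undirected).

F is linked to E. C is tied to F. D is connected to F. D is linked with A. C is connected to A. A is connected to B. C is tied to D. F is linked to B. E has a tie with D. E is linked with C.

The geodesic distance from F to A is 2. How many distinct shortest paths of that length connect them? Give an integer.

The shortest distance is 2. The length-2 paths are: F–B–A; F–C–A; F–D–A.
That gives 3 distinct shortest paths.

3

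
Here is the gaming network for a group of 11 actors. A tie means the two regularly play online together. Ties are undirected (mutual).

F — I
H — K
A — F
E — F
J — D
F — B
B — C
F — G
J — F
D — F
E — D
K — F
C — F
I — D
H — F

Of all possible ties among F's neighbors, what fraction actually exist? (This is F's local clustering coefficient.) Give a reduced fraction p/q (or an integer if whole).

1/9

F's neighbors: A, B, C, D, E, G, H, I, J, and K (k = 10).
Possible neighbor pairs: C(10,2) = 45. Edges among them: B–C, D–E, D–I, D–J, H–K → e = 5.
Clustering(F) = 5/45 = 1/9.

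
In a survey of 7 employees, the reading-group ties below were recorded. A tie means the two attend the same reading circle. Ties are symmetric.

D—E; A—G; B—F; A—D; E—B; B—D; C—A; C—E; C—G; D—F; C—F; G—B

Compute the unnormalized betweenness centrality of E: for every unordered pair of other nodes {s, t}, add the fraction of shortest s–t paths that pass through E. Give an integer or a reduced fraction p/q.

2/3

Pairs whose geodesics pass through E — B–C: 1/3; C–D: 1/3.
All other pairs contribute 0.
Summing the contributions gives betweenness(E) = 2/3.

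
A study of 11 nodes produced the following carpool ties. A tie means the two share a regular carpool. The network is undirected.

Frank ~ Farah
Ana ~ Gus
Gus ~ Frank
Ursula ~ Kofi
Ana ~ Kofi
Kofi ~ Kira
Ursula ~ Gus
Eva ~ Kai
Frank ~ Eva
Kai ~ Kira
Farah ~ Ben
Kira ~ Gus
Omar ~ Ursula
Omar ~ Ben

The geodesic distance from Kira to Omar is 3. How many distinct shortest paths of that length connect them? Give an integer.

The shortest distance is 3. The length-3 paths are: Kira–Gus–Ursula–Omar; Kira–Kofi–Ursula–Omar.
That gives 2 distinct shortest paths.

2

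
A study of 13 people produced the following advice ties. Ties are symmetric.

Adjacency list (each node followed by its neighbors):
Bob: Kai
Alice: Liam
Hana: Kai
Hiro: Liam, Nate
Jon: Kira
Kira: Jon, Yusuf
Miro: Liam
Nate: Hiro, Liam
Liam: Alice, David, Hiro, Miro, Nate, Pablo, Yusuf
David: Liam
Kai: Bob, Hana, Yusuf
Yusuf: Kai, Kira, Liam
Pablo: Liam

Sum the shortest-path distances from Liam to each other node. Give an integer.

20

Distances from Liam: Alice:1, Bob:3, David:1, Hana:3, Hiro:1, Jon:3, Kai:2, Kira:2, Miro:1, Nate:1, Pablo:1, Yusuf:1.
Sum = 1 + 3 + 1 + 3 + 1 + 3 + 2 + 2 + 1 + 1 + 1 + 1 = 20.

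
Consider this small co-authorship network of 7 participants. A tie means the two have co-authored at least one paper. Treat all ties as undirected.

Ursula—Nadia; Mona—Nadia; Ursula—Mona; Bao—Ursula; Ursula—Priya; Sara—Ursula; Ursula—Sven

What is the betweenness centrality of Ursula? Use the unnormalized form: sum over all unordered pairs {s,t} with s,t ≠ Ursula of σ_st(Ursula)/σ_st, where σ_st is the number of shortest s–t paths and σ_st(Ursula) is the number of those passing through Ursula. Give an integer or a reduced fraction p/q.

14

Pairs whose geodesics pass through Ursula — Sara–Priya: 1; Sara–Sven: 1; Sara–Nadia: 1; Sara–Mona: 1; Sara–Bao: 1; Priya–Sven: 1; Priya–Nadia: 1; Priya–Mona: 1; Priya–Bao: 1; Sven–Nadia: 1; Sven–Mona: 1; Sven–Bao: 1; Nadia–Bao: 1; Mona–Bao: 1.
All other pairs contribute 0.
Summing the contributions gives betweenness(Ursula) = 14.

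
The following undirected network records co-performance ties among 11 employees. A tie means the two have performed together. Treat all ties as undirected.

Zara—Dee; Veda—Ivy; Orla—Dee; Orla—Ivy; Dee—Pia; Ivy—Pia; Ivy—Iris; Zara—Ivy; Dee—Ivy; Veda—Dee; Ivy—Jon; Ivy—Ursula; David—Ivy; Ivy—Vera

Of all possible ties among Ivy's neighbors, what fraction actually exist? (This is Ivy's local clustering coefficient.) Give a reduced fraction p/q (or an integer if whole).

Ivy's neighbors: David, Dee, Iris, Jon, Orla, Pia, Ursula, Veda, Vera, and Zara (k = 10).
Possible neighbor pairs: C(10,2) = 45. Edges among them: Dee–Orla, Dee–Pia, Dee–Veda, Dee–Zara → e = 4.
Clustering(Ivy) = 4/45.

4/45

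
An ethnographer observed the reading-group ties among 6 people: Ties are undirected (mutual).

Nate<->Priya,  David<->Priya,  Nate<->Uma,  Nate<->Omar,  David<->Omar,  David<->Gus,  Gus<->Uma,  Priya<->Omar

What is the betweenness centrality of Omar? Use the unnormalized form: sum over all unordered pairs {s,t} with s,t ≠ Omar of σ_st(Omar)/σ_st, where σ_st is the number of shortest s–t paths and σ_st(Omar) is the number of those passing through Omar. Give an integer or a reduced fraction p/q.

Pairs whose geodesics pass through Omar — David–Nate: 1/2.
All other pairs contribute 0.
Summing the contributions gives betweenness(Omar) = 1/2.

1/2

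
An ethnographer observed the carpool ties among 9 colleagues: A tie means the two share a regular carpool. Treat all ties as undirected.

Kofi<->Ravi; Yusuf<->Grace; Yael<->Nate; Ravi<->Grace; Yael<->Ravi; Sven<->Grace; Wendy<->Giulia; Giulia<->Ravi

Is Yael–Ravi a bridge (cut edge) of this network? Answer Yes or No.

Without the Yael–Ravi edge there is no alternate route between Yael and Ravi, so the network disconnects. It is a bridge.

Yes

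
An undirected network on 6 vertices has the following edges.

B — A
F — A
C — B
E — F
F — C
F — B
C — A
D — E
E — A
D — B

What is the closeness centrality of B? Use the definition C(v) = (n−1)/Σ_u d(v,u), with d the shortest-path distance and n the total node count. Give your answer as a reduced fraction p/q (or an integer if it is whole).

Distances from B: A:1, C:1, D:1, E:2, F:1. Sum = 6.
n = 6, so closeness = 5/6.

5/6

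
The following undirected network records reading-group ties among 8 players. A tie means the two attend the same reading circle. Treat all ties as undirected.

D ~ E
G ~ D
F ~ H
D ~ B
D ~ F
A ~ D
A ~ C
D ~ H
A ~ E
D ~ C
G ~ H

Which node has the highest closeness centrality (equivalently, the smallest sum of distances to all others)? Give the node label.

Farness (sum of distances to all others) for each node — A:11, B:13, C:12, D:7, E:12, F:12, G:12, H:11.
The smallest farness is 7, for D, so D has the highest closeness.

D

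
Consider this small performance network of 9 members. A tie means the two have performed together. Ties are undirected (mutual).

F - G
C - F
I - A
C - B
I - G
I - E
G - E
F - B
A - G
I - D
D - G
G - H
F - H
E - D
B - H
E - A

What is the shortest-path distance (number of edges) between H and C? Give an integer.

2

One shortest route is H – F – C, which uses 2 edges, and H and C are not directly tied, so nothing shorter exists. So d(H,C) = 2.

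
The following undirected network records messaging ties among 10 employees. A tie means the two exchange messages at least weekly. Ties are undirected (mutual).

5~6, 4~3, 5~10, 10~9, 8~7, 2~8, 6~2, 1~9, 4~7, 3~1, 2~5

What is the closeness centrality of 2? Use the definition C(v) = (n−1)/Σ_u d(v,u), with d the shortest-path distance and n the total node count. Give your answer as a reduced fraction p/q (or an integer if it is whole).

Distances from 2: 1:4, 3:4, 4:3, 5:1, 6:1, 7:2, 8:1, 9:3, 10:2. Sum = 21.
n = 10, so closeness = 9/21 = 3/7.

3/7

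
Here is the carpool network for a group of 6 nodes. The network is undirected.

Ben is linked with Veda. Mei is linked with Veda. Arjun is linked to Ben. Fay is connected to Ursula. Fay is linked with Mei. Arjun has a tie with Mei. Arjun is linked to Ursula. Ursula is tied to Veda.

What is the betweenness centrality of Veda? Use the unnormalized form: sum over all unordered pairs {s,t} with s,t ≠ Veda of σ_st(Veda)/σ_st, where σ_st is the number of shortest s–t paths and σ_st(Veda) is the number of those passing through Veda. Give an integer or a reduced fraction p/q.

11/6

Pairs whose geodesics pass through Veda — Ben–Ursula: 1/2; Ben–Mei: 1/2; Ben–Fay: 2/4; Ursula–Mei: 1/3.
All other pairs contribute 0.
Summing the contributions gives betweenness(Veda) = 11/6.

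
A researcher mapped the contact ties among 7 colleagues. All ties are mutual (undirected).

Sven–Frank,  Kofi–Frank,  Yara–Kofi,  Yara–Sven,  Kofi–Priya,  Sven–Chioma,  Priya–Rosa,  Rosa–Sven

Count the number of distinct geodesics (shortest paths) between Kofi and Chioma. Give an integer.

The shortest distance is 3. The length-3 paths are: Kofi–Frank–Sven–Chioma; Kofi–Yara–Sven–Chioma.
That gives 2 distinct shortest paths.

2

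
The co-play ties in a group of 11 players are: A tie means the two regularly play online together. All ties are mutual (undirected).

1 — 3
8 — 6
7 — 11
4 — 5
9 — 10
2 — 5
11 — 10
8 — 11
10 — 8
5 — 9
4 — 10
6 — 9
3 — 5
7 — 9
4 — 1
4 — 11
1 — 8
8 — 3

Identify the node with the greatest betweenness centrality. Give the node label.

5

Unnormalized betweenness of each node: 1:31/30, 2:0, 3:16/5, 4:59/10, 5:121/10, 6:7/10, 7:1/2, 8:17/2, 9:79/10, 10:79/30, 11:68/15.
5 has the largest value, 121/10, making it the main broker — the node through which the most shortest paths run.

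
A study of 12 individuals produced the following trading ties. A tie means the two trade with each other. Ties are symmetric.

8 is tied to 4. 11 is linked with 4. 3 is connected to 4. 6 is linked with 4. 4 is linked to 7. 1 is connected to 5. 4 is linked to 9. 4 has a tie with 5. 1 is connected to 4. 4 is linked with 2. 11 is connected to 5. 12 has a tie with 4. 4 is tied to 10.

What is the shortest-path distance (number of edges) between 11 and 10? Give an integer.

One shortest route is 11 – 4 – 10, which uses 2 edges, and 11 and 10 are not directly tied, so nothing shorter exists. So d(11,10) = 2.

2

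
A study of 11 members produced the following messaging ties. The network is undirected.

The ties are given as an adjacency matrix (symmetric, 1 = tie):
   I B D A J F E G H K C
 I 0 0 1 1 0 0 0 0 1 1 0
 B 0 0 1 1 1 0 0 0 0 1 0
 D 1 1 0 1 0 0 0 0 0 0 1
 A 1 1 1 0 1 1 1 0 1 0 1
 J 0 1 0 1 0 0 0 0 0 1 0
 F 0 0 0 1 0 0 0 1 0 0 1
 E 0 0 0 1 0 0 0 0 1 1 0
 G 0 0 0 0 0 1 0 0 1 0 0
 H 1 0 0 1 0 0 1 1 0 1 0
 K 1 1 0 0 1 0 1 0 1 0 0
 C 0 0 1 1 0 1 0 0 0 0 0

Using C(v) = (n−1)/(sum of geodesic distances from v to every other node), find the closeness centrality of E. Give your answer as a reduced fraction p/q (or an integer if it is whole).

Distances from E: A:1, B:2, C:2, D:2, F:2, G:2, H:1, I:2, J:2, K:1. Sum = 17.
n = 11, so closeness = 10/17.

10/17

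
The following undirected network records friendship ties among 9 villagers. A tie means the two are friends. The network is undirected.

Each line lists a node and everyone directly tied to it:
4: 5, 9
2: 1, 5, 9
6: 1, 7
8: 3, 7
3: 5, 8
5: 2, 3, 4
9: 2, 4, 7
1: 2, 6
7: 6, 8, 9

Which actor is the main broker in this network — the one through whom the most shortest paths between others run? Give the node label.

7

Unnormalized betweenness of each node: 1:2, 2:37/6, 3:7/3, 4:7/6, 5:17/3, 6:2, 7:22/3, 8:8/3, 9:17/3.
7 has the largest value, 22/3, making it the main broker — the node through which the most shortest paths run.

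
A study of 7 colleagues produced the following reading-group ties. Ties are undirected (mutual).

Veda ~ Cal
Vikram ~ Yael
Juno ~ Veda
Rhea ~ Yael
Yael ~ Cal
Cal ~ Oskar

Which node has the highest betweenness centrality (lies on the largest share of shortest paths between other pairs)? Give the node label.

Cal

Unnormalized betweenness of each node: Cal:11, Juno:0, Oskar:0, Rhea:0, Veda:5, Vikram:0, Yael:9.
Cal has the largest value, 11, making it the main broker — the node through which the most shortest paths run.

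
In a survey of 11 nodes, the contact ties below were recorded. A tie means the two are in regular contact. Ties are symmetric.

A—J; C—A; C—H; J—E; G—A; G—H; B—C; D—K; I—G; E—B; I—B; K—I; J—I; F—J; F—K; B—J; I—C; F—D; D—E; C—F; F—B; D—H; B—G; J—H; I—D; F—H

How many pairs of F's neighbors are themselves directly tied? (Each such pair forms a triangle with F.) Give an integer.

6

F's neighbors: B, C, D, H, J, and K.
Neighbor pairs that are themselves tied: F–B–C; F–B–J; F–C–H; F–D–H; F–D–K; F–H–J. Each forms one triangle with F, for 6 in total.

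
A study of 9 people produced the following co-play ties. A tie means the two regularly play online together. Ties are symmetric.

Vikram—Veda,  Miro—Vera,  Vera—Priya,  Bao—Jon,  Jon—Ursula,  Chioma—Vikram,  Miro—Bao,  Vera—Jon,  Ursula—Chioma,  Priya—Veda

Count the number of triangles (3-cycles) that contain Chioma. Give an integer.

Chioma's neighbors are Ursula and Vikram, but none of them are tied to each other, so no triangle contains Chioma.

0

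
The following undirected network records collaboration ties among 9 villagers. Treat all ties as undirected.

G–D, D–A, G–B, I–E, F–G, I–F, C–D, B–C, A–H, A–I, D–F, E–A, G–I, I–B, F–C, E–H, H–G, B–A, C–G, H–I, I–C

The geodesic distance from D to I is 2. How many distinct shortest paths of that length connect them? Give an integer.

The shortest distance is 2. The length-2 paths are: D–C–I; D–F–I; D–G–I; D–A–I.
That gives 4 distinct shortest paths.

4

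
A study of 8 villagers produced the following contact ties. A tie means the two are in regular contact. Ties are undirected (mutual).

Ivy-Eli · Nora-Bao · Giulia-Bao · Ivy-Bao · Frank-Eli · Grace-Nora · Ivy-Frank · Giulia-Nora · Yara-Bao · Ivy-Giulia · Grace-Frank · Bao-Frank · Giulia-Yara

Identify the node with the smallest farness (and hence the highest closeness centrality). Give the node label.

Bao

Farness (sum of distances to all others) for each node — Bao:9, Eli:14, Frank:10, Giulia:10, Grace:13, Ivy:10, Nora:12, Yara:14.
The smallest farness is 9, for Bao, so Bao has the highest closeness.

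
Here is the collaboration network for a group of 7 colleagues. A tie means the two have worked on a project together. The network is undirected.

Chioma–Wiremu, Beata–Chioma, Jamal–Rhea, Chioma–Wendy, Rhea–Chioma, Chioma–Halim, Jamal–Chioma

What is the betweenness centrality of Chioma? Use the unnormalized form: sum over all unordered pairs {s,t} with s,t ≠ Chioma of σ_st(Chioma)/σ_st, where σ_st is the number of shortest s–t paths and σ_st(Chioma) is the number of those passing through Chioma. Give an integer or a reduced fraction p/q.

Pairs whose geodesics pass through Chioma — Wiremu–Beata: 1; Wiremu–Rhea: 1; Wiremu–Wendy: 1; Wiremu–Jamal: 1; Wiremu–Halim: 1; Beata–Rhea: 1; Beata–Wendy: 1; Beata–Jamal: 1; Beata–Halim: 1; Rhea–Wendy: 1; Rhea–Halim: 1; Wendy–Jamal: 1; Wendy–Halim: 1; Jamal–Halim: 1.
All other pairs contribute 0.
Summing the contributions gives betweenness(Chioma) = 14.

14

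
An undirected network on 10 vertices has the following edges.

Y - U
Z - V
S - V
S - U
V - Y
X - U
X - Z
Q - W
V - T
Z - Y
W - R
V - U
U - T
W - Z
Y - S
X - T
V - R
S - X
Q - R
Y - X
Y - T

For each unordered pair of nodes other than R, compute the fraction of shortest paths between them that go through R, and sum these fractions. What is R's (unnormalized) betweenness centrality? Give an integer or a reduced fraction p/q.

23/4

Pairs whose geodesics pass through R — S–Q: 1; S–W: 1/4; T–Q: 1; T–W: 1/4; V–Q: 1; V–W: 1/2; Y–Q: 1/2; U–Q: 1; U–W: 1/4.
All other pairs contribute 0.
Summing the contributions gives betweenness(R) = 23/4.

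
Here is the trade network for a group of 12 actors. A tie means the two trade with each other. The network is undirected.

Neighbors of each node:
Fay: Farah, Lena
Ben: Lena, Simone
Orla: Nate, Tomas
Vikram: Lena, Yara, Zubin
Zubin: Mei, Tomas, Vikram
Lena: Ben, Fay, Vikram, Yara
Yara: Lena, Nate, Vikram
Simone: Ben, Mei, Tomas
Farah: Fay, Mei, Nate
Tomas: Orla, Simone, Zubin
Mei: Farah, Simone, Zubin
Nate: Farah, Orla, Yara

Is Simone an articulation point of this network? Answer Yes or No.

No

Even without Simone, every remaining node can still reach every other (the residual graph is connected), so Simone is not a cut vertex.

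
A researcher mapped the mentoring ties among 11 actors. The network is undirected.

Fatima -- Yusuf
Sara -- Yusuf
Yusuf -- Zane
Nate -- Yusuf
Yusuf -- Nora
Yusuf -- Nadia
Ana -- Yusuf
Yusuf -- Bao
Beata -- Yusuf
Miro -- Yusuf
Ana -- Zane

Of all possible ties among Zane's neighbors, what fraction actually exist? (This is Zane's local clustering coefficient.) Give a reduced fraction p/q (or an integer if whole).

1

Zane's neighbors: Ana and Yusuf (k = 2).
Possible neighbor pairs: C(2,2) = 1. Edges among them: Ana–Yusuf → e = 1.
Clustering(Zane) = 1/1.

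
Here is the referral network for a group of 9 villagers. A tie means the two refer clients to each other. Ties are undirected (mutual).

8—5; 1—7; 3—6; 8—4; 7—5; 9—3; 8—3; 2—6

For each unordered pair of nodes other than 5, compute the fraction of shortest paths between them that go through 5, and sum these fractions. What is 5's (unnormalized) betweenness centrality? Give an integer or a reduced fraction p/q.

Pairs whose geodesics pass through 5 — 6–7: 1; 6–1: 1; 9–7: 1; 9–1: 1; 4–7: 1; 4–1: 1; 7–2: 1; 7–8: 1; 7–3: 1; 1–2: 1; 1–8: 1; 1–3: 1.
All other pairs contribute 0.
Summing the contributions gives betweenness(5) = 12.

12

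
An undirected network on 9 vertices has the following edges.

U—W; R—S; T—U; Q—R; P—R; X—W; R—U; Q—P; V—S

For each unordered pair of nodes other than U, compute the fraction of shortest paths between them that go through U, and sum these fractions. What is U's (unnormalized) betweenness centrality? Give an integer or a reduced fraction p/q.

17

Pairs whose geodesics pass through U — W–V: 1; W–Q: 1; W–T: 1; W–S: 1; W–R: 1; W–P: 1; V–T: 1; V–X: 1; Q–T: 1; Q–X: 1; T–S: 1; T–R: 1; T–X: 1; T–P: 1 … (+3 more pairs).
All other pairs contribute 0.
Summing the contributions gives betweenness(U) = 17.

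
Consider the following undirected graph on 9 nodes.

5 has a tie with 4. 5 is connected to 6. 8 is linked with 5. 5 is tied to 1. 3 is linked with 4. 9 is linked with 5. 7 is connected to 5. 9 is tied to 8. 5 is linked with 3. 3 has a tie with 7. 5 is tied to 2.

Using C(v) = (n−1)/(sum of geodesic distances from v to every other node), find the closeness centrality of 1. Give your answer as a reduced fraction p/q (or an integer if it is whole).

Distances from 1: 2:2, 3:2, 4:2, 5:1, 6:2, 7:2, 8:2, 9:2. Sum = 15.
n = 9, so closeness = 8/15.

8/15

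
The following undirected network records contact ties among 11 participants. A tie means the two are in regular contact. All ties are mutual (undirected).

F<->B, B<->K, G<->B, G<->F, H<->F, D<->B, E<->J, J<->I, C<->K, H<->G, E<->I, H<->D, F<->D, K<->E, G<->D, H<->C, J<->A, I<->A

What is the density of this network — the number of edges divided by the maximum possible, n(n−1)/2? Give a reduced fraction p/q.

18/55

There are 18 edges and 11 nodes, so the maximum possible is C(11,2) = 55.
Density = 18/55.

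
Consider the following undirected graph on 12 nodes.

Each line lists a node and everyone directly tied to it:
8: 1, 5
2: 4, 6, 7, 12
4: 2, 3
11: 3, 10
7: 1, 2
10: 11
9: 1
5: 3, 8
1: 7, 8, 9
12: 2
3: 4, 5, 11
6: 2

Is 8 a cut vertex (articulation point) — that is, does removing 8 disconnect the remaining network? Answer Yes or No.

No

Even without 8, every remaining node can still reach every other (the residual graph is connected), so 8 is not a cut vertex.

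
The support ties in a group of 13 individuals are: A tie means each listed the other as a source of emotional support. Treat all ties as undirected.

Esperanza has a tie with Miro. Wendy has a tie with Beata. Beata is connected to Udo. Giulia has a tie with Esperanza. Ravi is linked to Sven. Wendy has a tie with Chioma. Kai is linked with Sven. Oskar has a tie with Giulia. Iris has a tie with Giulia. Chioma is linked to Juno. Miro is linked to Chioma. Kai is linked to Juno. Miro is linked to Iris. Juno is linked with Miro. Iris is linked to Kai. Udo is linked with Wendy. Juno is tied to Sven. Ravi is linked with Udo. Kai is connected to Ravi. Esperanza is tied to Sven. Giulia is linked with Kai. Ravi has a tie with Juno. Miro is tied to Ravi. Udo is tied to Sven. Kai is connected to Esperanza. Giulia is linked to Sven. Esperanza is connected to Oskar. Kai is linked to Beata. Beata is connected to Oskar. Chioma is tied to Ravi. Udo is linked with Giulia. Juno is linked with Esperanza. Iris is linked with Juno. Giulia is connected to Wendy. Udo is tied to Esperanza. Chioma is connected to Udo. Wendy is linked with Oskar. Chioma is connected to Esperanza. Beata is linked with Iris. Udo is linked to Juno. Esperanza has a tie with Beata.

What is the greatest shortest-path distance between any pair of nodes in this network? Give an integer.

3

Eccentricity of each node (its greatest distance to any other): Beata:2, Chioma:2, Esperanza:2, Giulia:2, Iris:2, Juno:2, Kai:2, Miro:2, Oskar:3, Ravi:3, Sven:2, Udo:2, Wendy:2.
The maximum eccentricity is 3, realized for instance by the pair Oskar–Ravi via Oskar – Beata – Kai – Ravi. So the diameter is 3.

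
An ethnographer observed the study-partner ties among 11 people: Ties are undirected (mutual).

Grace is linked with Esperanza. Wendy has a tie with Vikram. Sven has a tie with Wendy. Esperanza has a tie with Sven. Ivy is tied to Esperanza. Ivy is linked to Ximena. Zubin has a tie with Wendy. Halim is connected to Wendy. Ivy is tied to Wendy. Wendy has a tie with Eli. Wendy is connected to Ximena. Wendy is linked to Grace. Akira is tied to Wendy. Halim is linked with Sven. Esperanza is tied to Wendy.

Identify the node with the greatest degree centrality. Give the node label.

Degrees — Akira:1, Eli:1, Esperanza:4, Grace:2, Halim:2, Ivy:3, Sven:3, Vikram:1, Wendy:10, Ximena:2, Zubin:1.
The maximum is 10, attained only by Wendy.

Wendy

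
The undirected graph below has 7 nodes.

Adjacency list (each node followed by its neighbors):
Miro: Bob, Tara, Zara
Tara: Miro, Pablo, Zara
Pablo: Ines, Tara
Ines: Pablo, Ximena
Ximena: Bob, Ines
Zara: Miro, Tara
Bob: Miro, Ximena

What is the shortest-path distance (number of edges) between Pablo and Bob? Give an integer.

3

One shortest route is Pablo – Tara – Miro – Bob, which uses 3 edges, and at distance 2 from Pablo we only reach {Miro, Ximena, Zara}, which does not include Bob. So d(Pablo,Bob) = 3.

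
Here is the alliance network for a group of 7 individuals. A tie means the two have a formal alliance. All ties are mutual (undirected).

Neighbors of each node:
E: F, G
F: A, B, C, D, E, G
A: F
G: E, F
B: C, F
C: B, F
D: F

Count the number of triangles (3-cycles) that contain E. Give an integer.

E's neighbors: F and G.
Neighbor pairs that are themselves tied: E–F–G. Each forms one triangle with E, for 1 in total.

1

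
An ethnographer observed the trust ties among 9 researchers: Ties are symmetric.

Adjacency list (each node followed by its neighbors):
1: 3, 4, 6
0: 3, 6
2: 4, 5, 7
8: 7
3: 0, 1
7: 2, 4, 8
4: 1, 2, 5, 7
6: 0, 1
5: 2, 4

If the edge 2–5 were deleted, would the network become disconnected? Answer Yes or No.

Even without that edge, 2 still reaches 5 via 2 – 4 – 5, so the network stays connected. Not a bridge.

No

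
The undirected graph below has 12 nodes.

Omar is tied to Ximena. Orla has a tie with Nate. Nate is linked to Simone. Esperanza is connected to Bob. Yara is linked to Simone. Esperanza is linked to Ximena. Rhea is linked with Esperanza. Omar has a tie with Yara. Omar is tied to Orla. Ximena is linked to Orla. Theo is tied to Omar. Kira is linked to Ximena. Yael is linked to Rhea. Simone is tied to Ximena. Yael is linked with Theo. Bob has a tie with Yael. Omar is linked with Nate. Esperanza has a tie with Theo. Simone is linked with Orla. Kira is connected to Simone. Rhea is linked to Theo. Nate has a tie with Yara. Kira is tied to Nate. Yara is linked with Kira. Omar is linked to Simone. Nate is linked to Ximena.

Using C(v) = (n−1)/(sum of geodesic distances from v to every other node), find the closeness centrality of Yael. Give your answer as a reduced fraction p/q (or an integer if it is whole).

11/26

Distances from Yael: Bob:1, Esperanza:2, Kira:4, Nate:3, Omar:2, Orla:3, Rhea:1, Simone:3, Theo:1, Ximena:3, Yara:3. Sum = 26.
n = 12, so closeness = 11/26.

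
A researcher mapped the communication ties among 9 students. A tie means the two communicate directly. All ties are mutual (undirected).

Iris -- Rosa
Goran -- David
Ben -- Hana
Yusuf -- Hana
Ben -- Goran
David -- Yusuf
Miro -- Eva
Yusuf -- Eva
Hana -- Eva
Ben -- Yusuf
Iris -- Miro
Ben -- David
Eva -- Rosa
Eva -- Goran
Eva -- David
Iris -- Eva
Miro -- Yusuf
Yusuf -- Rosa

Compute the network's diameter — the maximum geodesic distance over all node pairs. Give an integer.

Eccentricity of each node (its greatest distance to any other): Ben:3, David:2, Eva:2, Goran:2, Hana:2, Iris:3, Miro:2, Rosa:2, Yusuf:2.
The maximum eccentricity is 3, realized for instance by the pair Iris–Ben via Iris – Eva – Hana – Ben. So the diameter is 3.

3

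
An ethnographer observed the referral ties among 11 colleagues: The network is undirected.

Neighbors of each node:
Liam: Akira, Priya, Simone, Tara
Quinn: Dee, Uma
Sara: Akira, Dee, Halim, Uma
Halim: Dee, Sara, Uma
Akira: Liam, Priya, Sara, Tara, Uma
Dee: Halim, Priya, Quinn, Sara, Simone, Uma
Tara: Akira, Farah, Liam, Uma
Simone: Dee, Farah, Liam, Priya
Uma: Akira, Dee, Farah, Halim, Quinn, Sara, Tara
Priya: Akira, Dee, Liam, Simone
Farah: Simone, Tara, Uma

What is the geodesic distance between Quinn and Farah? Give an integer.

2

One shortest route is Quinn – Uma – Farah, which uses 2 edges, and Quinn and Farah are not directly tied, so nothing shorter exists. So d(Quinn,Farah) = 2.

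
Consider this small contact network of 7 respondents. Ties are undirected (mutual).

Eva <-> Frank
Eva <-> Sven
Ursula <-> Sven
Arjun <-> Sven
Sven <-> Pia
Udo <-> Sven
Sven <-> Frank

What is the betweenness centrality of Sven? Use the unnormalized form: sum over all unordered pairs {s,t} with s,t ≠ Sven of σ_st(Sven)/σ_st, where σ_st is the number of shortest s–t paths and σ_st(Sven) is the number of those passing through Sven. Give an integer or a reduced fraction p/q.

Pairs whose geodesics pass through Sven — Pia–Frank: 1; Pia–Eva: 1; Pia–Ursula: 1; Pia–Udo: 1; Pia–Arjun: 1; Frank–Ursula: 1; Frank–Udo: 1; Frank–Arjun: 1; Eva–Ursula: 1; Eva–Udo: 1; Eva–Arjun: 1; Ursula–Udo: 1; Ursula–Arjun: 1; Udo–Arjun: 1.
All other pairs contribute 0.
Summing the contributions gives betweenness(Sven) = 14.

14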